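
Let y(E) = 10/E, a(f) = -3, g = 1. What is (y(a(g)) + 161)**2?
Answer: 223729/9 ≈ 24859.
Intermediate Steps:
(y(a(g)) + 161)**2 = (10/(-3) + 161)**2 = (10*(-1/3) + 161)**2 = (-10/3 + 161)**2 = (473/3)**2 = 223729/9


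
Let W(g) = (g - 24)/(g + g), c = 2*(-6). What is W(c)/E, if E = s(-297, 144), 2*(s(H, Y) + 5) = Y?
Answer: 3/134 ≈ 0.022388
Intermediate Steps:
c = -12
s(H, Y) = -5 + Y/2
E = 67 (E = -5 + (½)*144 = -5 + 72 = 67)
W(g) = (-24 + g)/(2*g) (W(g) = (-24 + g)/((2*g)) = (-24 + g)*(1/(2*g)) = (-24 + g)/(2*g))
W(c)/E = ((½)*(-24 - 12)/(-12))/67 = ((½)*(-1/12)*(-36))*(1/67) = (3/2)*(1/67) = 3/134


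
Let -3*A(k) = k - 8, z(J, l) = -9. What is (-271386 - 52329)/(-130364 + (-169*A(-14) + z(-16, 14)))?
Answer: 971145/394837 ≈ 2.4596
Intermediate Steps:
A(k) = 8/3 - k/3 (A(k) = -(k - 8)/3 = -(-8 + k)/3 = 8/3 - k/3)
(-271386 - 52329)/(-130364 + (-169*A(-14) + z(-16, 14))) = (-271386 - 52329)/(-130364 + (-169*(8/3 - 1/3*(-14)) - 9)) = -323715/(-130364 + (-169*(8/3 + 14/3) - 9)) = -323715/(-130364 + (-169*22/3 - 9)) = -323715/(-130364 + (-3718/3 - 9)) = -323715/(-130364 - 3745/3) = -323715/(-394837/3) = -323715*(-3/394837) = 971145/394837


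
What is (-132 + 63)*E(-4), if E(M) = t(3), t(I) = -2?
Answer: 138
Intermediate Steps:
E(M) = -2
(-132 + 63)*E(-4) = (-132 + 63)*(-2) = -69*(-2) = 138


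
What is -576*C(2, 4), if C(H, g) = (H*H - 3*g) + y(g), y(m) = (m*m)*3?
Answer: -23040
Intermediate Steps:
y(m) = 3*m**2 (y(m) = m**2*3 = 3*m**2)
C(H, g) = H**2 - 3*g + 3*g**2 (C(H, g) = (H*H - 3*g) + 3*g**2 = (H**2 - 3*g) + 3*g**2 = H**2 - 3*g + 3*g**2)
-576*C(2, 4) = -576*(2**2 - 3*4 + 3*4**2) = -576*(4 - 12 + 3*16) = -576*(4 - 12 + 48) = -576*40 = -23040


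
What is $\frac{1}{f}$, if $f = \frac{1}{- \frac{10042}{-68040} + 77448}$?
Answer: $\frac{2634785981}{34020} \approx 77448.0$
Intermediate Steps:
$f = \frac{34020}{2634785981}$ ($f = \frac{1}{\left(-10042\right) \left(- \frac{1}{68040}\right) + 77448} = \frac{1}{\frac{5021}{34020} + 77448} = \frac{1}{\frac{2634785981}{34020}} = \frac{34020}{2634785981} \approx 1.2912 \cdot 10^{-5}$)
$\frac{1}{f} = \frac{1}{\frac{34020}{2634785981}} = \frac{2634785981}{34020}$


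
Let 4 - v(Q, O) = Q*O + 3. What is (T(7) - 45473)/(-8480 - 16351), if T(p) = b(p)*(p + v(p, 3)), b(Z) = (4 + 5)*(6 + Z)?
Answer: 46994/24831 ≈ 1.8926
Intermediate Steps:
b(Z) = 54 + 9*Z (b(Z) = 9*(6 + Z) = 54 + 9*Z)
v(Q, O) = 1 - O*Q (v(Q, O) = 4 - (Q*O + 3) = 4 - (O*Q + 3) = 4 - (3 + O*Q) = 4 + (-3 - O*Q) = 1 - O*Q)
T(p) = (1 - 2*p)*(54 + 9*p) (T(p) = (54 + 9*p)*(p + (1 - 1*3*p)) = (54 + 9*p)*(p + (1 - 3*p)) = (54 + 9*p)*(1 - 2*p) = (1 - 2*p)*(54 + 9*p))
(T(7) - 45473)/(-8480 - 16351) = ((54 - 99*7 - 18*7²) - 45473)/(-8480 - 16351) = ((54 - 693 - 18*49) - 45473)/(-24831) = ((54 - 693 - 882) - 45473)*(-1/24831) = (-1521 - 45473)*(-1/24831) = -46994*(-1/24831) = 46994/24831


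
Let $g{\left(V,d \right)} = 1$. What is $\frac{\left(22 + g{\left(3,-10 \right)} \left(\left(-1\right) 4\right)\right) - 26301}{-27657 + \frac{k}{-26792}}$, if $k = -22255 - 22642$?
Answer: $\frac{41422008}{43584791} \approx 0.95038$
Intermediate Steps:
$k = -44897$ ($k = -22255 - 22642 = -44897$)
$\frac{\left(22 + g{\left(3,-10 \right)} \left(\left(-1\right) 4\right)\right) - 26301}{-27657 + \frac{k}{-26792}} = \frac{\left(22 + 1 \left(\left(-1\right) 4\right)\right) - 26301}{-27657 - \frac{44897}{-26792}} = \frac{\left(22 + 1 \left(-4\right)\right) - 26301}{-27657 - - \frac{2641}{1576}} = \frac{\left(22 - 4\right) - 26301}{-27657 + \frac{2641}{1576}} = \frac{18 - 26301}{- \frac{43584791}{1576}} = \left(-26283\right) \left(- \frac{1576}{43584791}\right) = \frac{41422008}{43584791}$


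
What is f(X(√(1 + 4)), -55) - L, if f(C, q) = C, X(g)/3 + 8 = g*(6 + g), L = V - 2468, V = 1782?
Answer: 677 + 18*√5 ≈ 717.25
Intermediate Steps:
L = -686 (L = 1782 - 2468 = -686)
X(g) = -24 + 3*g*(6 + g) (X(g) = -24 + 3*(g*(6 + g)) = -24 + 3*g*(6 + g))
f(X(√(1 + 4)), -55) - L = (-24 + 3*(√(1 + 4))² + 18*√(1 + 4)) - 1*(-686) = (-24 + 3*(√5)² + 18*√5) + 686 = (-24 + 3*5 + 18*√5) + 686 = (-24 + 15 + 18*√5) + 686 = (-9 + 18*√5) + 686 = 677 + 18*√5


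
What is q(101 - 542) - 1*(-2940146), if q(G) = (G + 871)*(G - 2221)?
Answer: 1795486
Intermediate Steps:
q(G) = (-2221 + G)*(871 + G) (q(G) = (871 + G)*(-2221 + G) = (-2221 + G)*(871 + G))
q(101 - 542) - 1*(-2940146) = (-1934491 + (101 - 542)² - 1350*(101 - 542)) - 1*(-2940146) = (-1934491 + (-441)² - 1350*(-441)) + 2940146 = (-1934491 + 194481 + 595350) + 2940146 = -1144660 + 2940146 = 1795486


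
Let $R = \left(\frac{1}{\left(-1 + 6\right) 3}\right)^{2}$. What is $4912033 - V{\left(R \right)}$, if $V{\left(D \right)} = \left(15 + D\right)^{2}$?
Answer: $\frac{248660273249}{50625} \approx 4.9118 \cdot 10^{6}$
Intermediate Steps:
$R = \frac{1}{225}$ ($R = \left(\frac{1}{5 \cdot 3}\right)^{2} = \left(\frac{1}{15}\right)^{2} = \frac{1}{225} \approx 0.0044444$)
$4912033 - V{\left(R \right)} = 4912033 - \left(15 + \frac{1}{225}\right)^{2} = 4912033 - \left(\frac{3376}{225}\right)^{2} = 4912033 - \frac{11397376}{50625} = \frac{248660273249}{50625}$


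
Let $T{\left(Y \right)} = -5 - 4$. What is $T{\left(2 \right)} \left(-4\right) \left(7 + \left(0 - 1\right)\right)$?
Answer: $216$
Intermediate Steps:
$T{\left(Y \right)} = -9$
$T{\left(2 \right)} \left(-4\right) \left(7 + \left(0 - 1\right)\right) = \left(-9\right) \left(-4\right) \left(7 + \left(0 - 1\right)\right) = 36 \left(7 - 1\right) = 36 \cdot 6 = 216$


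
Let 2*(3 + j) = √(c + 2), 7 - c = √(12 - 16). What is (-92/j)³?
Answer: 6229504/(6 - √(9 - 2*I))³ ≈ 2.181e+5 - 75189.0*I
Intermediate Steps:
c = 7 - 2*I (c = 7 - √(12 - 16) = 7 - √(-4) = 7 - 2*I ≈ 7.0 - 2.0*I)
j = -3 + √(9 - 2*I)/2 (j = -3 + √((7 - 2*I) + 2)/2 = -3 + √(9 - 2*I)/2 ≈ -1.4909 - 0.16566*I)
(-92/j)³ = (-92/(-3 + √(9 - 2*I)/2))³ = -778688/(-3 + √(9 - 2*I)/2)³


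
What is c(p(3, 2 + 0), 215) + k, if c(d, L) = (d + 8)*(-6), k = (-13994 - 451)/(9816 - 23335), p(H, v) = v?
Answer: -796695/13519 ≈ -58.932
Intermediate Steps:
k = 14445/13519 (k = -14445/(-13519) = -14445*(-1/13519) = 14445/13519 ≈ 1.0685)
c(d, L) = -48 - 6*d (c(d, L) = (8 + d)*(-6) = -48 - 6*d)
c(p(3, 2 + 0), 215) + k = (-48 - 6*(2 + 0)) + 14445/13519 = (-48 - 6*2) + 14445/13519 = (-48 - 12) + 14445/13519 = -60 + 14445/13519 = -796695/13519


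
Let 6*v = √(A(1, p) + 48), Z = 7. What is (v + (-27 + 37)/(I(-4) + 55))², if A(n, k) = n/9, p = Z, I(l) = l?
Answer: 128737/93636 + 10*√433/459 ≈ 1.8282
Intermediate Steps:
p = 7
A(n, k) = n/9 (A(n, k) = n*(⅑) = n/9)
v = √433/18 (v = √((⅑)*1 + 48)/6 = √(⅑ + 48)/6 = √(433/9)/6 = (√433/3)/6 = √433/18 ≈ 1.1560)
(v + (-27 + 37)/(I(-4) + 55))² = (√433/18 + (-27 + 37)/(-4 + 55))² = (√433/18 + 10/51)² = (10/51 + √433/18)²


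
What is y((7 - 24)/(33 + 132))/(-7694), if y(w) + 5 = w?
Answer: 421/634755 ≈ 0.00066325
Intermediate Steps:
y(w) = -5 + w
y((7 - 24)/(33 + 132))/(-7694) = (-5 + (7 - 24)/(33 + 132))/(-7694) = (-5 - 17/165)*(-1/7694) = -842/165*(-1/7694) = 421/634755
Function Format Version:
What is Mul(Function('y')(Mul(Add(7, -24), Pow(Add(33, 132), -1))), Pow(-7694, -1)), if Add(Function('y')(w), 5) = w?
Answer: Rational(421, 634755) ≈ 0.00066325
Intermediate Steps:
Function('y')(w) = Add(-5, w)
Mul(Function('y')(Mul(Add(7, -24), Pow(Add(33, 132), -1))), Pow(-7694, -1)) = Mul(Add(-5, Mul(Add(7, -24), Pow(Add(33, 132), -1))), Pow(-7694, -1)) = Mul(Add(-5, Mul(-17, Pow(165, -1))), Rational(-1, 7694)) = Mul(Add(-5, Mul(-17, Rational(1, 165))), Rational(-1, 7694)) = Mul(Add(-5, Rational(-17, 165)), Rational(-1, 7694)) = Mul(Rational(-842, 165), Rational(-1, 7694)) = Rational(421, 634755)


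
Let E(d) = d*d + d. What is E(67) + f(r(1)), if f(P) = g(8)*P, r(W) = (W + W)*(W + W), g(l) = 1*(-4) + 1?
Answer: 4544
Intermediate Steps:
E(d) = d + d² (E(d) = d² + d = d + d²)
g(l) = -3 (g(l) = -4 + 1 = -3)
r(W) = 4*W² (r(W) = (2*W)*(2*W) = 4*W²)
f(P) = -3*P
E(67) + f(r(1)) = 67*(1 + 67) - 12*1² = 67*68 - 12 = 4556 - 3*4 = 4556 - 12 = 4544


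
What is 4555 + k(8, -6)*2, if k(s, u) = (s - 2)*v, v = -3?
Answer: 4519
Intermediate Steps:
k(s, u) = 6 - 3*s (k(s, u) = (s - 2)*(-3) = (-2 + s)*(-3) = 6 - 3*s)
4555 + k(8, -6)*2 = 4555 + (6 - 3*8)*2 = 4555 + (6 - 24)*2 = 4555 - 18*2 = 4555 - 36 = 4519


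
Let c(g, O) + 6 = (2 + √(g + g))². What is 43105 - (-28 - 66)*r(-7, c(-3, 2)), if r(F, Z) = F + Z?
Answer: 41695 + 376*I*√6 ≈ 41695.0 + 921.01*I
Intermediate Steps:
c(g, O) = -6 + (2 + √2*√g)² (c(g, O) = -6 + (2 + √(g + g))² = -6 + (2 + √(2*g))² = -6 + (2 + √2*√g)²)
43105 - (-28 - 66)*r(-7, c(-3, 2)) = 43105 - (-28 - 66)*(-7 + (-6 + (2 + √2*√(-3))²)) = 43105 - (-94)*(-7 + (-6 + (2 + √2*(I*√3))²)) = 43105 - (-94)*(-7 + (-6 + (2 + I*√6)²)) = 43105 - (-94)*(-13 + (2 + I*√6)²) = 43105 - (1222 - 94*(2 + I*√6)²) = 43105 + (-1222 + 94*(2 + I*√6)²) = 41883 + 94*(2 + I*√6)²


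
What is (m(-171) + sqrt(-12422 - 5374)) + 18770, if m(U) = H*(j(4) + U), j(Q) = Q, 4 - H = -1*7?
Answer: 16933 + 2*I*sqrt(4449) ≈ 16933.0 + 133.4*I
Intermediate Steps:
H = 11 (H = 4 - (-1)*7 = 4 - 1*(-7) = 4 + 7 = 11)
m(U) = 44 + 11*U (m(U) = 11*(4 + U) = 44 + 11*U)
(m(-171) + sqrt(-12422 - 5374)) + 18770 = ((44 + 11*(-171)) + sqrt(-12422 - 5374)) + 18770 = ((44 - 1881) + sqrt(-17796)) + 18770 = (-1837 + 2*I*sqrt(4449)) + 18770 = 16933 + 2*I*sqrt(4449)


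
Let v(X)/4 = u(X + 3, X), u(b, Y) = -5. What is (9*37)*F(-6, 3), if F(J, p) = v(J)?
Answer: -6660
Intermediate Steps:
v(X) = -20 (v(X) = 4*(-5) = -20)
F(J, p) = -20
(9*37)*F(-6, 3) = (9*37)*(-20) = 333*(-20) = -6660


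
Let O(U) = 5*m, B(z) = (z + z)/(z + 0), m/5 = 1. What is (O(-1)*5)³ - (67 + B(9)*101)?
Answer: 1952856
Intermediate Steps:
m = 5 (m = 5*1 = 5)
B(z) = 2 (B(z) = (2*z)/z = 2)
O(U) = 25 (O(U) = 5*5 = 25)
(O(-1)*5)³ - (67 + B(9)*101) = (25*5)³ - (67 + 2*101) = 125³ - (67 + 202) = 1953125 - 1*269 = 1953125 - 269 = 1952856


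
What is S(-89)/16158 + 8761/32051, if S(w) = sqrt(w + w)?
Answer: 8761/32051 + I*sqrt(178)/16158 ≈ 0.27335 + 0.0008257*I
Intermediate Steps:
S(w) = sqrt(2)*sqrt(w) (S(w) = sqrt(2*w) = sqrt(2)*sqrt(w))
S(-89)/16158 + 8761/32051 = (sqrt(2)*sqrt(-89))/16158 + 8761/32051 = (sqrt(2)*(I*sqrt(89)))*(1/16158) + 8761*(1/32051) = (I*sqrt(178))*(1/16158) + 8761/32051 = I*sqrt(178)/16158 + 8761/32051 = 8761/32051 + I*sqrt(178)/16158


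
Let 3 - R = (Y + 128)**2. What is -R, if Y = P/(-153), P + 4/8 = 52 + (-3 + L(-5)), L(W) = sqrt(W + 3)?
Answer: 89780125/5508 - 39071*I*sqrt(2)/23409 ≈ 16300.0 - 2.3604*I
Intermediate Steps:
L(W) = sqrt(3 + W)
P = 97/2 + I*sqrt(2) (P = -1/2 + (52 + (-3 + sqrt(3 - 5))) = -1/2 + (52 + (-3 + sqrt(-2))) = -1/2 + (52 + (-3 + I*sqrt(2))) = -1/2 + (49 + I*sqrt(2)) = 97/2 + I*sqrt(2) ≈ 48.5 + 1.4142*I)
Y = -97/306 - I*sqrt(2)/153 (Y = (97/2 + I*sqrt(2))/(-153) = (97/2 + I*sqrt(2))*(-1/153) = -97/306 - I*sqrt(2)/153 ≈ -0.31699 - 0.0092432*I)
R = 3 - (39071/306 - I*sqrt(2)/153)**2 (R = 3 - ((-97/306 - I*sqrt(2)/153) + 128)**2 = 3 - (39071/306 - I*sqrt(2)/153)**2 ≈ -16300.0 + 2.3604*I)
-R = -(-89780125/5508 + 39071*I*sqrt(2)/23409) = 89780125/5508 - 39071*I*sqrt(2)/23409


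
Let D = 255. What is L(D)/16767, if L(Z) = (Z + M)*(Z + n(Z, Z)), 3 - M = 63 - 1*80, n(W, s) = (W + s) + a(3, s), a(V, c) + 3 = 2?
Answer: 210100/16767 ≈ 12.531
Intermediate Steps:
a(V, c) = -1 (a(V, c) = -3 + 2 = -1)
n(W, s) = -1 + W + s (n(W, s) = (W + s) - 1 = -1 + W + s)
M = 20 (M = 3 - (63 - 1*80) = 3 - (63 - 80) = 3 - 1*(-17) = 3 + 17 = 20)
L(Z) = (-1 + 3*Z)*(20 + Z) (L(Z) = (Z + 20)*(Z + (-1 + Z + Z)) = (20 + Z)*(Z + (-1 + 2*Z)) = (20 + Z)*(-1 + 3*Z) = (-1 + 3*Z)*(20 + Z))
L(D)/16767 = (-20 + 3*255**2 + 59*255)/16767 = (-20 + 3*65025 + 15045)*(1/16767) = (-20 + 195075 + 15045)*(1/16767) = 210100*(1/16767) = 210100/16767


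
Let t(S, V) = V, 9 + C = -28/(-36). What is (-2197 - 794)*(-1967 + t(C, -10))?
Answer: 5913207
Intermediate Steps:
C = -74/9 (C = -9 - 28/(-36) = -9 - 28*(-1/36) = -9 + 7/9 = -74/9 ≈ -8.2222)
(-2197 - 794)*(-1967 + t(C, -10)) = (-2197 - 794)*(-1967 - 10) = -2991*(-1977) = 5913207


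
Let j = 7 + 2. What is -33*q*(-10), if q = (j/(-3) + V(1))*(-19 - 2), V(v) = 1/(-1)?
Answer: 27720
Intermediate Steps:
j = 9
V(v) = -1
q = 84 (q = (9/(-3) - 1)*(-19 - 2) = (9*(-⅓) - 1)*(-21) = (-3 - 1)*(-21) = -4*(-21) = 84)
-33*q*(-10) = -33*84*(-10) = -2772*(-10) = 27720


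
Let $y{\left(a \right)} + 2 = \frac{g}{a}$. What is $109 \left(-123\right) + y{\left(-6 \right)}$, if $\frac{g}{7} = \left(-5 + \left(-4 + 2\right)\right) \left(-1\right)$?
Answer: $- \frac{80503}{6} \approx -13417.0$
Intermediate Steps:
$g = 49$ ($g = 7 \left(-5 + \left(-4 + 2\right)\right) \left(-1\right) = 7 \left(-5 - 2\right) \left(-1\right) = 7 \left(\left(-7\right) \left(-1\right)\right) = 7 \cdot 7 = 49$)
$y{\left(a \right)} = -2 + \frac{49}{a}$
$109 \left(-123\right) + y{\left(-6 \right)} = 109 \left(-123\right) + \left(-2 + \frac{49}{-6}\right) = -13407 + \left(-2 + 49 \left(- \frac{1}{6}\right)\right) = -13407 - \frac{61}{6} = - \frac{80503}{6}$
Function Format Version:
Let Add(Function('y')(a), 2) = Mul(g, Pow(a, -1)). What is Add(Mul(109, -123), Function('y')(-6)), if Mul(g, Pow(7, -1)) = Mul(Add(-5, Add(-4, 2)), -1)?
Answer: Rational(-80503, 6) ≈ -13417.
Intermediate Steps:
g = 49 (g = Mul(7, Mul(Add(-5, Add(-4, 2)), -1)) = Mul(7, Mul(Add(-5, -2), -1)) = Mul(7, Mul(-7, -1)) = Mul(7, 7) = 49)
Function('y')(a) = Add(-2, Mul(49, Pow(a, -1)))
Add(Mul(109, -123), Function('y')(-6)) = Add(Mul(109, -123), Add(-2, Mul(49, Pow(-6, -1)))) = Add(-13407, Add(-2, Mul(49, Rational(-1, 6)))) = Add(-13407, Add(-2, Rational(-49, 6))) = Add(-13407, Rational(-61, 6)) = Rational(-80503, 6)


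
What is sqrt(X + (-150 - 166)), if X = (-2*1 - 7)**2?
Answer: I*sqrt(235) ≈ 15.33*I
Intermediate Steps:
X = 81 (X = (-2 - 7)**2 = (-9)**2 = 81)
sqrt(X + (-150 - 166)) = sqrt(81 + (-150 - 166)) = sqrt(81 - 316) = sqrt(-235) = I*sqrt(235)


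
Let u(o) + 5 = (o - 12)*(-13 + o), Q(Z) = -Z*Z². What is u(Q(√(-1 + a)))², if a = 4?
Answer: 48559 + 26700*√3 ≈ 94805.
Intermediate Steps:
Q(Z) = -Z³
u(o) = -5 + (-13 + o)*(-12 + o) (u(o) = -5 + (o - 12)*(-13 + o) = -5 + (-12 + o)*(-13 + o) = -5 + (-13 + o)*(-12 + o))
u(Q(√(-1 + a)))² = (151 + (-(√(-1 + 4))³)² - (-25)*(√(-1 + 4))³)² = (151 + (-(√3)³)² - (-25)*(√3)³)² = (151 + (-3*√3)² - (-25)*3*√3)² = (151 + (-3*√3)² - (-75)*√3)² = (151 + 27 + 75*√3)² = (178 + 75*√3)²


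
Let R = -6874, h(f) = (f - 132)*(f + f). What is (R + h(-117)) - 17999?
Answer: 33393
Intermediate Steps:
h(f) = 2*f*(-132 + f) (h(f) = (-132 + f)*(2*f) = 2*f*(-132 + f))
(R + h(-117)) - 17999 = (-6874 + 2*(-117)*(-132 - 117)) - 17999 = (-6874 + 2*(-117)*(-249)) - 17999 = (-6874 + 58266) - 17999 = 51392 - 17999 = 33393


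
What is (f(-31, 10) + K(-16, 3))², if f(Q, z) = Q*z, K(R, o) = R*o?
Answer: 128164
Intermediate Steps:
(f(-31, 10) + K(-16, 3))² = (-31*10 - 16*3)² = (-310 - 48)² = (-358)² = 128164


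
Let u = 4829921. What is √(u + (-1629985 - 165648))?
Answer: 4*√189643 ≈ 1741.9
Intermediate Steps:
√(u + (-1629985 - 165648)) = √(4829921 + (-1629985 - 165648)) = √(4829921 - 1795633) = √3034288 = 4*√189643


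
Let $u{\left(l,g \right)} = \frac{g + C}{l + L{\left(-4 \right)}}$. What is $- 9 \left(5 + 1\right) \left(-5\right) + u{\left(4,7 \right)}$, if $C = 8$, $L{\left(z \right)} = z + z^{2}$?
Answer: $\frac{4335}{16} \approx 270.94$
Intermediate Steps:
$u{\left(l,g \right)} = \frac{8 + g}{12 + l}$ ($u{\left(l,g \right)} = \frac{g + 8}{l - 4 \left(1 - 4\right)} = \frac{8 + g}{l - -12} = \frac{8 + g}{l + 12} = \frac{8 + g}{12 + l}$)
$- 9 \left(5 + 1\right) \left(-5\right) + u{\left(4,7 \right)} = - 9 \left(5 + 1\right) \left(-5\right) + \frac{8 + 7}{12 + 4} = - 9 \cdot 6 \left(-5\right) + \frac{1}{16} \cdot 15 = \left(-9\right) \left(-30\right) + \frac{1}{16} \cdot 15 = 270 + \frac{15}{16} = \frac{4335}{16}$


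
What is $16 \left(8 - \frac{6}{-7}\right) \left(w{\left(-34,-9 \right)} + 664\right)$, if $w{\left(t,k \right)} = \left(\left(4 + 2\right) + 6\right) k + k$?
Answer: $\frac{542624}{7} \approx 77518.0$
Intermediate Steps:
$w{\left(t,k \right)} = 13 k$ ($w{\left(t,k \right)} = \left(6 + 6\right) k + k = 12 k + k = 13 k$)
$16 \left(8 - \frac{6}{-7}\right) \left(w{\left(-34,-9 \right)} + 664\right) = 16 \left(8 - \frac{6}{-7}\right) \left(13 \left(-9\right) + 664\right) = 16 \left(8 - - \frac{6}{7}\right) \left(-117 + 664\right) = 16 \left(8 + \frac{6}{7}\right) 547 = 16 \cdot \frac{62}{7} \cdot 547 = \frac{992}{7} \cdot 547 = \frac{542624}{7}$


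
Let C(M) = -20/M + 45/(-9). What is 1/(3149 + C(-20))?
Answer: 1/3145 ≈ 0.00031797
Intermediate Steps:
C(M) = -5 - 20/M (C(M) = -20/M + 45*(-1/9) = -20/M - 5 = -5 - 20/M)
1/(3149 + C(-20)) = 1/(3149 + (-5 - 20/(-20))) = 1/(3149 + (-5 - 20*(-1/20))) = 1/(3149 + (-5 + 1)) = 1/(3149 - 4) = 1/3145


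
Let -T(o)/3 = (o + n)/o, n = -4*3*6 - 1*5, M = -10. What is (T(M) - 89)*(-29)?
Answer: 33379/10 ≈ 3337.9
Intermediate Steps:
n = -77 (n = -12*6 - 5 = -72 - 5 = -77)
T(o) = -3*(-77 + o)/o (T(o) = -3*(o - 77)/o = -3*(-77 + o)/o)
(T(M) - 89)*(-29) = ((-3 + 231/(-10)) - 89)*(-29) = ((-3 + 231*(-⅒)) - 89)*(-29) = ((-3 - 231/10) - 89)*(-29) = (-261/10 - 89)*(-29) = -1151/10*(-29) = 33379/10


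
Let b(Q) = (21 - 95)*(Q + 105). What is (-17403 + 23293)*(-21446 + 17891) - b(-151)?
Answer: -20942354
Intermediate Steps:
b(Q) = -7770 - 74*Q (b(Q) = -74*(105 + Q) = -7770 - 74*Q)
(-17403 + 23293)*(-21446 + 17891) - b(-151) = (-17403 + 23293)*(-21446 + 17891) - (-7770 - 74*(-151)) = 5890*(-3555) - (-7770 + 11174) = -20938950 - 1*3404 = -20938950 - 3404 = -20942354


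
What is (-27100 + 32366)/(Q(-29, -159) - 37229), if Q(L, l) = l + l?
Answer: -5266/37547 ≈ -0.14025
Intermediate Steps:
Q(L, l) = 2*l
(-27100 + 32366)/(Q(-29, -159) - 37229) = (-27100 + 32366)/(2*(-159) - 37229) = 5266/(-318 - 37229) = 5266/(-37547) = 5266*(-1/37547) = -5266/37547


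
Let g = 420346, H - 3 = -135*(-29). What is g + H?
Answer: 424264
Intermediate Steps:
H = 3918 (H = 3 - 135*(-29) = 3 + 3915 = 3918)
g + H = 420346 + 3918 = 424264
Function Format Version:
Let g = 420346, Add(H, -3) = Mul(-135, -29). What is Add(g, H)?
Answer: 424264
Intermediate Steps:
H = 3918 (H = Add(3, Mul(-135, -29)) = Add(3, 3915) = 3918)
Add(g, H) = Add(420346, 3918) = 424264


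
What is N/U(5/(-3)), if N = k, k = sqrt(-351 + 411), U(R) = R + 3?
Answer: 3*sqrt(15)/2 ≈ 5.8095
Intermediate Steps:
U(R) = 3 + R
k = 2*sqrt(15) (k = sqrt(60) = 2*sqrt(15) ≈ 7.7460)
N = 2*sqrt(15) ≈ 7.7460
N/U(5/(-3)) = (2*sqrt(15))/(3 + 5/(-3)) = (2*sqrt(15))/(3 - 1/3*5) = (2*sqrt(15))/(3 - 5/3) = (2*sqrt(15))/(4/3) = (2*sqrt(15))*(3/4) = 3*sqrt(15)/2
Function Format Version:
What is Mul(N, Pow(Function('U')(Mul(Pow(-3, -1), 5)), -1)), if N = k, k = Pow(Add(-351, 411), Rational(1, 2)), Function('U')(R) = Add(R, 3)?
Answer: Mul(Rational(3, 2), Pow(15, Rational(1, 2))) ≈ 5.8095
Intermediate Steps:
Function('U')(R) = Add(3, R)
k = Mul(2, Pow(15, Rational(1, 2))) (k = Pow(60, Rational(1, 2)) = Mul(2, Pow(15, Rational(1, 2))) ≈ 7.7460)
N = Mul(2, Pow(15, Rational(1, 2))) ≈ 7.7460
Mul(N, Pow(Function('U')(Mul(Pow(-3, -1), 5)), -1)) = Mul(Mul(2, Pow(15, Rational(1, 2))), Pow(Add(3, Mul(Pow(-3, -1), 5)), -1)) = Mul(Mul(2, Pow(15, Rational(1, 2))), Pow(Add(3, Mul(Rational(-1, 3), 5)), -1)) = Mul(Mul(2, Pow(15, Rational(1, 2))), Pow(Add(3, Rational(-5, 3)), -1)) = Mul(Mul(2, Pow(15, Rational(1, 2))), Pow(Rational(4, 3), -1)) = Mul(Mul(2, Pow(15, Rational(1, 2))), Rational(3, 4)) = Mul(Rational(3, 2), Pow(15, Rational(1, 2)))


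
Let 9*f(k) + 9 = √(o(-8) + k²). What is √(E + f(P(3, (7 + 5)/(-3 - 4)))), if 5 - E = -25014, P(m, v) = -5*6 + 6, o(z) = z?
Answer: √(225162 + 2*√142)/3 ≈ 158.18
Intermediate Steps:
P(m, v) = -24 (P(m, v) = -30 + 6 = -24)
f(k) = -1 + √(-8 + k²)/9
E = 25019 (E = 5 - 1*(-25014) = 5 + 25014 = 25019)
√(E + f(P(3, (7 + 5)/(-3 - 4)))) = √(25019 + (-1 + √(-8 + (-24)²)/9)) = √(25019 + (-1 + √(-8 + 576)/9)) = √(25019 + (-1 + √568/9)) = √(25019 + (-1 + (2*√142)/9)) = √(25019 + (-1 + 2*√142/9)) = √(25018 + 2*√142/9)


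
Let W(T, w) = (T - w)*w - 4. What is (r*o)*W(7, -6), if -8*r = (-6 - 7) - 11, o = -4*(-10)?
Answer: -9840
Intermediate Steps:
W(T, w) = -4 + w*(T - w) (W(T, w) = w*(T - w) - 4 = -4 + w*(T - w))
o = 40
r = 3 (r = -((-6 - 7) - 11)/8 = -(-13 - 11)/8 = -⅛*(-24) = 3)
(r*o)*W(7, -6) = (3*40)*(-4 - 1*(-6)² + 7*(-6)) = 120*(-4 - 1*36 - 42) = 120*(-4 - 36 - 42) = 120*(-82) = -9840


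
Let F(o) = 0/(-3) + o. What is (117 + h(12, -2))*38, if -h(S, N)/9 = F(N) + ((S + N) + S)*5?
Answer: -32490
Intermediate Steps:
F(o) = o (F(o) = -1/3*0 + o = 0 + o = o)
h(S, N) = -90*S - 54*N (h(S, N) = -9*(N + ((S + N) + S)*5) = -9*(N + ((N + S) + S)*5) = -9*(N + (N + 2*S)*5) = -9*(N + (5*N + 10*S)) = -9*(6*N + 10*S) = -90*S - 54*N)
(117 + h(12, -2))*38 = (117 + (-90*12 - 54*(-2)))*38 = (117 + (-1080 + 108))*38 = (117 - 972)*38 = -855*38 = -32490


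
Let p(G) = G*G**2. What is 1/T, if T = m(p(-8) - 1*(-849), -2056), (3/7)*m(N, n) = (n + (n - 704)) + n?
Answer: -3/48104 ≈ -6.2365e-5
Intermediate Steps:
p(G) = G**3
m(N, n) = -4928/3 + 7*n (m(N, n) = 7*((n + (n - 704)) + n)/3 = 7*((n + (-704 + n)) + n)/3 = 7*((-704 + 2*n) + n)/3 = 7*(-704 + 3*n)/3 = -4928/3 + 7*n)
T = -48104/3 (T = -4928/3 + 7*(-2056) = -4928/3 - 14392 = -48104/3 ≈ -16035.)
1/T = 1/(-48104/3) = -3/48104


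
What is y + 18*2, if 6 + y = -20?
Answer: 10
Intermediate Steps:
y = -26 (y = -6 - 20 = -26)
y + 18*2 = -26 + 18*2 = -26 + 36 = 10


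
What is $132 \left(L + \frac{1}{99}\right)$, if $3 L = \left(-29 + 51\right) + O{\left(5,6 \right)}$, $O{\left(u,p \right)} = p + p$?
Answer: $\frac{4492}{3} \approx 1497.3$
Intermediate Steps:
$O{\left(u,p \right)} = 2 p$
$L = \frac{34}{3}$ ($L = \frac{\left(-29 + 51\right) + 2 \cdot 6}{3} = \frac{22 + 12}{3} = \frac{1}{3} \cdot 34 = \frac{34}{3} \approx 11.333$)
$132 \left(L + \frac{1}{99}\right) = 132 \left(\frac{34}{3} + \frac{1}{99}\right) = 132 \cdot \frac{1123}{99} = \frac{4492}{3}$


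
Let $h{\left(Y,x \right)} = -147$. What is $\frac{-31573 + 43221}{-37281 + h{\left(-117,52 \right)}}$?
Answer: $- \frac{2912}{9357} \approx -0.31121$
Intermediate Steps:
$\frac{-31573 + 43221}{-37281 + h{\left(-117,52 \right)}} = \frac{-31573 + 43221}{-37281 - 147} = \frac{11648}{-37428} = 11648 \left(- \frac{1}{37428}\right) = - \frac{2912}{9357}$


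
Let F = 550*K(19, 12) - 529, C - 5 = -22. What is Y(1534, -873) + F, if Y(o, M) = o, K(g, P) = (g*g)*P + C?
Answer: 2374255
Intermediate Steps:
C = -17 (C = 5 - 22 = -17)
K(g, P) = -17 + P*g² (K(g, P) = (g*g)*P - 17 = g²*P - 17 = P*g² - 17 = -17 + P*g²)
F = 2372721 (F = 550*(-17 + 12*19²) - 529 = 550*(-17 + 12*361) - 529 = 550*(-17 + 4332) - 529 = 550*4315 - 529 = 2373250 - 529 = 2372721)
Y(1534, -873) + F = 1534 + 2372721 = 2374255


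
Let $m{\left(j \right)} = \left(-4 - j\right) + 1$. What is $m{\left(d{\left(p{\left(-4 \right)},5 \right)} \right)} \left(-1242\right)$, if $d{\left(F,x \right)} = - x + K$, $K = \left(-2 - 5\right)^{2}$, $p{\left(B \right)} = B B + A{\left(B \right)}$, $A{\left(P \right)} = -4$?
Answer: $58374$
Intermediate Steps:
$p{\left(B \right)} = -4 + B^{2}$ ($p{\left(B \right)} = B B - 4 = B^{2} - 4 = -4 + B^{2}$)
$K = 49$ ($K = \left(-7\right)^{2} = 49$)
$d{\left(F,x \right)} = 49 - x$ ($d{\left(F,x \right)} = - x + 49 = 49 - x$)
$m{\left(j \right)} = -3 - j$
$m{\left(d{\left(p{\left(-4 \right)},5 \right)} \right)} \left(-1242\right) = \left(-3 - \left(49 - 5\right)\right) \left(-1242\right) = \left(-3 - 44\right) \left(-1242\right) = \left(-47\right) \left(-1242\right) = 58374$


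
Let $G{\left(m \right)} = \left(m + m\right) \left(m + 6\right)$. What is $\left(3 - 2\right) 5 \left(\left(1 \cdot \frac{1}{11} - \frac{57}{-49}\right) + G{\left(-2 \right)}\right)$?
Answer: $- \frac{39740}{539} \approx -73.729$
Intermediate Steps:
$G{\left(m \right)} = 2 m \left(6 + m\right)$
$\left(3 - 2\right) 5 \left(\left(1 \cdot \frac{1}{11} - \frac{57}{-49}\right) + G{\left(-2 \right)}\right) = \left(3 - 2\right) 5 \left(\left(1 \cdot \frac{1}{11} - \frac{57}{-49}\right) + 2 \left(-2\right) \left(6 - 2\right)\right) = 1 \cdot 5 \left(\left(1 \cdot \frac{1}{11} - - \frac{57}{49}\right) + 2 \left(-2\right) 4\right) = 5 \left(\left(\frac{1}{11} + \frac{57}{49}\right) - 16\right) = 5 \left(\frac{676}{539} - 16\right) = 5 \left(- \frac{7948}{539}\right) = - \frac{39740}{539}$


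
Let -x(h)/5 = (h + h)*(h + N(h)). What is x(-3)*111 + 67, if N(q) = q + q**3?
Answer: -109823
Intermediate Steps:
x(h) = -10*h*(h**3 + 2*h) (x(h) = -5*(h + h)*(h + (h + h**3)) = -5*2*h*(h**3 + 2*h) = -10*h*(h**3 + 2*h))
x(-3)*111 + 67 = -10*(-3)**2*(2 + (-3)**2)*111 + 67 = -10*9*(2 + 9)*111 + 67 = -10*9*11*111 + 67 = -990*111 + 67 = -109890 + 67 = -109823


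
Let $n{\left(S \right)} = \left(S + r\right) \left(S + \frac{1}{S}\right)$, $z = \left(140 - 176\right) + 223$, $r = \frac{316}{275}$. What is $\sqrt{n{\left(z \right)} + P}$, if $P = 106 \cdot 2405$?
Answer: $\frac{2 \sqrt{63406421585}}{935} \approx 538.62$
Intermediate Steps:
$r = \frac{316}{275}$ ($r = 316 \cdot \frac{1}{275} = \frac{316}{275} \approx 1.1491$)
$z = 187$ ($z = -36 + 223 = 187$)
$P = 254930$
$n{\left(S \right)} = \left(\frac{316}{275} + S\right) \left(S + \frac{1}{S}\right)$ ($n{\left(S \right)} = \left(S + \frac{316}{275}\right) \left(S + \frac{1}{S}\right) = \left(\frac{316}{275} + S\right) \left(S + \frac{1}{S}\right)$)
$\sqrt{n{\left(z \right)} + P} = \sqrt{\left(1 + 187^{2} + \frac{316}{275} \cdot 187 + \frac{316}{275 \cdot 187}\right) + 254930} = \sqrt{\left(1 + 34969 + \frac{5372}{25} + \frac{316}{275} \cdot \frac{1}{187}\right) + 254930} = \sqrt{\left(1 + 34969 + \frac{5372}{25} + \frac{316}{51425}\right) + 254930} = \sqrt{\frac{361876554}{10285} + 254930} = \sqrt{\frac{2983831604}{10285}} = \frac{2 \sqrt{63406421585}}{935}$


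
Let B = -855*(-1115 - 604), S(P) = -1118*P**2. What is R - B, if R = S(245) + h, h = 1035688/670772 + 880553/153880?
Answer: -1769619721341382211/25804598840 ≈ -6.8578e+7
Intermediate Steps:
h = 187505491589/25804598840 (h = 1035688*(1/670772) + 880553*(1/153880) = 258922/167693 + 880553/153880 = 187505491589/25804598840 ≈ 7.2664)
B = 1469745 (B = -855*(-1719) = 1469745)
R = -1731693541219286411/25804598840 (R = -1118*245**2 + 187505491589/25804598840 = -1118*60025 + 187505491589/25804598840 = -67107950 + 187505491589/25804598840 = -1731693541219286411/25804598840 ≈ -6.7108e+7)
R - B = -1731693541219286411/25804598840 - 1*1469745 = -1731693541219286411/25804598840 - 1469745 = -1769619721341382211/25804598840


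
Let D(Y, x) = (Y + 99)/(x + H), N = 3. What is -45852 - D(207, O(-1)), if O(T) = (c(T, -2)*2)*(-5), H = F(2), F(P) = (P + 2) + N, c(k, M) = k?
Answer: -45870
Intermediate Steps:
F(P) = 5 + P (F(P) = (P + 2) + 3 = (2 + P) + 3 = 5 + P)
H = 7 (H = 5 + 2 = 7)
O(T) = -10*T (O(T) = (T*2)*(-5) = (2*T)*(-5) = -10*T)
D(Y, x) = (99 + Y)/(7 + x) (D(Y, x) = (Y + 99)/(x + 7) = (99 + Y)/(7 + x))
-45852 - D(207, O(-1)) = -45852 - (99 + 207)/(7 - 10*(-1)) = -45852 - 306/(7 + 10) = -45852 - 306/17 = -45852 - 1*18 = -45852 - 18 = -45870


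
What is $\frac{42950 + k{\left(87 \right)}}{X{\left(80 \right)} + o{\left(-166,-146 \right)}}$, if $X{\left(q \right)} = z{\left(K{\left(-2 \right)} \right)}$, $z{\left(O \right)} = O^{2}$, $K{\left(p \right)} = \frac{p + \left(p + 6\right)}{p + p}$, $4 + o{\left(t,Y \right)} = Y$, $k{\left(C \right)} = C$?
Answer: $- \frac{172148}{599} \approx -287.39$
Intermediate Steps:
$o{\left(t,Y \right)} = -4 + Y$
$K{\left(p \right)} = \frac{6 + 2 p}{2 p}$ ($K{\left(p \right)} = \frac{p + \left(6 + p\right)}{2 p} = \left(6 + 2 p\right) \frac{1}{2 p} = \frac{6 + 2 p}{2 p}$)
$X{\left(q \right)} = \frac{1}{4}$ ($X{\left(q \right)} = \left(\frac{3 - 2}{-2}\right)^{2} = \left(\left(- \frac{1}{2}\right) 1\right)^{2} = \left(- \frac{1}{2}\right)^{2} = \frac{1}{4}$)
$\frac{42950 + k{\left(87 \right)}}{X{\left(80 \right)} + o{\left(-166,-146 \right)}} = \frac{42950 + 87}{\frac{1}{4} - 150} = \frac{43037}{\frac{1}{4} - 150} = \frac{43037}{- \frac{599}{4}} = 43037 \left(- \frac{4}{599}\right) = - \frac{172148}{599}$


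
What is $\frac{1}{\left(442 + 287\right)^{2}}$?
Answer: $\frac{1}{531441} \approx 1.8817 \cdot 10^{-6}$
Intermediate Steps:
$\frac{1}{\left(442 + 287\right)^{2}} = \frac{1}{729^{2}} = \frac{1}{531441}$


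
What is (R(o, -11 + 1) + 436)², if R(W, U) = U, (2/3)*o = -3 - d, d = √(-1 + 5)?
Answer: 181476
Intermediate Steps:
d = 2 (d = √4 = 2)
o = -15/2 (o = 3*(-3 - 1*2)/2 = 3*(-3 - 2)/2 = (3/2)*(-5) = -15/2 ≈ -7.5000)
(R(o, -11 + 1) + 436)² = ((-11 + 1) + 436)² = (-10 + 436)² = 426² = 181476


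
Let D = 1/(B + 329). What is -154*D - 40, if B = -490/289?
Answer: -546878/13513 ≈ -40.471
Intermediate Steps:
B = -490/289 (B = -490*1/289 = -490/289 ≈ -1.6955)
D = 289/94591 (D = 1/(-490/289 + 329) = 1/(94591/289) = 289/94591 ≈ 0.0030553)
-154*D - 40 = -154*289/94591 - 40 = -6358/13513 - 40 = -546878/13513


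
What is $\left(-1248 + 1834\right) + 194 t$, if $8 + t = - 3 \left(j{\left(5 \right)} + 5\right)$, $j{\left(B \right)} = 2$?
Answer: $-5040$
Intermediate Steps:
$t = -29$ ($t = -8 - 3 \left(2 + 5\right) = -8 - 21 = -29$)
$\left(-1248 + 1834\right) + 194 t = \left(-1248 + 1834\right) + 194 \left(-29\right) = 586 - 5626 = -5040$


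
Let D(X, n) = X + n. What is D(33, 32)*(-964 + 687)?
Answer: -18005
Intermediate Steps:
D(33, 32)*(-964 + 687) = (33 + 32)*(-964 + 687) = 65*(-277) = -18005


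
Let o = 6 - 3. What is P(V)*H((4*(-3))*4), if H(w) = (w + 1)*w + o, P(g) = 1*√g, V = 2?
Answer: 2259*√2 ≈ 3194.7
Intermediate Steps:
P(g) = √g
o = 3
H(w) = 3 + w*(1 + w) (H(w) = (w + 1)*w + 3 = (1 + w)*w + 3 = w*(1 + w) + 3 = 3 + w*(1 + w))
P(V)*H((4*(-3))*4) = √2*(3 + (4*(-3))*4 + ((4*(-3))*4)²) = √2*(3 - 12*4 + (-12*4)²) = √2*(3 - 48 + (-48)²) = √2*(3 - 48 + 2304) = √2*2259 = 2259*√2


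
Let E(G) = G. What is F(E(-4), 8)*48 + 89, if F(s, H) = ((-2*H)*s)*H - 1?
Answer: 24617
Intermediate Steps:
F(s, H) = -1 - 2*s*H² (F(s, H) = (-2*H*s)*H - 1 = -2*s*H² - 1 = -1 - 2*s*H²)
F(E(-4), 8)*48 + 89 = (-1 - 2*(-4)*8²)*48 + 89 = (-1 - 2*(-4)*64)*48 + 89 = (-1 + 512)*48 + 89 = 511*48 + 89 = 24528 + 89 = 24617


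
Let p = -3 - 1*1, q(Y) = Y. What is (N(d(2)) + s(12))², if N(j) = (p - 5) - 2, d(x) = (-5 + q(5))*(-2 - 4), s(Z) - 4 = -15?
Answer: 484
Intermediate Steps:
s(Z) = -11 (s(Z) = 4 - 15 = -11)
p = -4 (p = -3 - 1 = -4)
d(x) = 0 (d(x) = (-5 + 5)*(-2 - 4) = 0*(-6) = 0)
N(j) = -11 (N(j) = (-4 - 5) - 2 = -9 - 2 = -11)
(N(d(2)) + s(12))² = (-11 - 11)² = (-22)² = 484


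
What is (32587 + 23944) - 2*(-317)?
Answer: 57165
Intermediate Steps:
(32587 + 23944) - 2*(-317) = 56531 + 634 = 57165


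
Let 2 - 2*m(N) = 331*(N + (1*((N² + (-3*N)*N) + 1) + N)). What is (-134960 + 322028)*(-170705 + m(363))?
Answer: 8104630652622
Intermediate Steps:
m(N) = -329/2 - 331*N + 331*N² (m(N) = 1 - 331*(N + (1*((N² + (-3*N)*N) + 1) + N))/2 = 1 - 331*(N + (1*((N² - 3*N²) + 1) + N))/2 = 1 - 331*(N + (1*(-2*N² + 1) + N))/2 = 1 - 331*(N + (1*(1 - 2*N²) + N))/2 = 1 - 331*(N + ((1 - 2*N²) + N))/2 = 1 - 331*(N + (1 + N - 2*N²))/2 = 1 - 331*(1 - 2*N² + 2*N)/2 = 1 - (331 - 662*N² + 662*N)/2 = 1 + (-331/2 - 331*N + 331*N²) = -329/2 - 331*N + 331*N²)
(-134960 + 322028)*(-170705 + m(363)) = (-134960 + 322028)*(-170705 + (-329/2 - 331*363 + 331*363²)) = 187068*(-170705 + (-329/2 - 120153 + 331*131769)) = 187068*(-170705 + (-329/2 - 120153 + 43615539)) = 187068*(-170705 + 86990443/2) = 187068*(86649033/2) = 8104630652622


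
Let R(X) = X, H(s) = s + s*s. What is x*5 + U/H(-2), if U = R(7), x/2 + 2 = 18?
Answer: 327/2 ≈ 163.50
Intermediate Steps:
H(s) = s + s²
x = 32 (x = -4 + 2*18 = -4 + 36 = 32)
U = 7
x*5 + U/H(-2) = 32*5 + 7/((-2*(1 - 2))) = 160 + 7/((-2*(-1))) = 160 + 7/2 = 327/2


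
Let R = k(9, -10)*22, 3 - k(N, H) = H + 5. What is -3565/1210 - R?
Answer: -43305/242 ≈ -178.95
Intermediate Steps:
k(N, H) = -2 - H (k(N, H) = 3 - (H + 5) = 3 - (5 + H) = 3 + (-5 - H) = -2 - H)
R = 176 (R = (-2 - 1*(-10))*22 = (-2 + 10)*22 = 8*22 = 176)
-3565/1210 - R = -3565/1210 - 1*176 = -3565*1/1210 - 176 = -713/242 - 176 = -43305/242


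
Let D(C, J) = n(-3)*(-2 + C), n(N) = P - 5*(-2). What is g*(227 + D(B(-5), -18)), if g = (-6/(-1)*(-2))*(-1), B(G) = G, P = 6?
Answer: 1380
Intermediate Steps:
g = 12 (g = (-6*(-1)*(-2))*(-1) = (6*(-2))*(-1) = -12*(-1) = 12)
n(N) = 16 (n(N) = 6 - 5*(-2) = 6 + 10 = 16)
D(C, J) = -32 + 16*C (D(C, J) = 16*(-2 + C) = -32 + 16*C)
g*(227 + D(B(-5), -18)) = 12*(227 + (-32 + 16*(-5))) = 12*(227 + (-32 - 80)) = 12*(227 - 112) = 12*115 = 1380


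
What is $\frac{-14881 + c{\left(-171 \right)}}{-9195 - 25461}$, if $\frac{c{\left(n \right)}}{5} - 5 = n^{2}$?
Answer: $- \frac{43783}{11552} \approx -3.7901$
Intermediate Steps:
$c{\left(n \right)} = 25 + 5 n^{2}$
$\frac{-14881 + c{\left(-171 \right)}}{-9195 - 25461} = \frac{-14881 + \left(25 + 5 \left(-171\right)^{2}\right)}{-9195 - 25461} = \frac{-14881 + \left(25 + 5 \cdot 29241\right)}{-34656} = \left(-14881 + \left(25 + 146205\right)\right) \left(- \frac{1}{34656}\right) = \left(-14881 + 146230\right) \left(- \frac{1}{34656}\right) = 131349 \left(- \frac{1}{34656}\right) = - \frac{43783}{11552}$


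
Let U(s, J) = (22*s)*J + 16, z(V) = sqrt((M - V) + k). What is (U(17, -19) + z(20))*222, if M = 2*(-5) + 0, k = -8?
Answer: -1573980 + 222*I*sqrt(38) ≈ -1.574e+6 + 1368.5*I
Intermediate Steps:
M = -10 (M = -10 + 0 = -10)
z(V) = sqrt(-18 - V) (z(V) = sqrt((-10 - V) - 8) = sqrt(-18 - V))
U(s, J) = 16 + 22*J*s (U(s, J) = 22*J*s + 16 = 16 + 22*J*s)
(U(17, -19) + z(20))*222 = ((16 + 22*(-19)*17) + sqrt(-18 - 1*20))*222 = ((16 - 7106) + sqrt(-18 - 20))*222 = (-7090 + sqrt(-38))*222 = (-7090 + I*sqrt(38))*222 = -1573980 + 222*I*sqrt(38)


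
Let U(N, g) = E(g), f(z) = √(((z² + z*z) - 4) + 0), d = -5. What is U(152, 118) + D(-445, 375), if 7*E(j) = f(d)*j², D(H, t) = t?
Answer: 375 + 13924*√46/7 ≈ 13866.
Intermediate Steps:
f(z) = √(-4 + 2*z²) (f(z) = √(((z² + z²) - 4) + 0) = √((2*z² - 4) + 0) = √((-4 + 2*z²) + 0) = √(-4 + 2*z²))
E(j) = √46*j²/7 (E(j) = (√(-4 + 2*(-5)²)*j²)/7 = (√(-4 + 2*25)*j²)/7 = (√(-4 + 50)*j²)/7 = (√46*j²)/7 = √46*j²/7)
U(N, g) = √46*g²/7
U(152, 118) + D(-445, 375) = (⅐)*√46*118² + 375 = (⅐)*√46*13924 + 375 = 13924*√46/7 + 375 = 375 + 13924*√46/7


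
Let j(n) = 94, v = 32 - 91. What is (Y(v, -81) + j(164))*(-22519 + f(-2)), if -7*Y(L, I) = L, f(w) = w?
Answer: -16147557/7 ≈ -2.3068e+6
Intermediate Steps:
v = -59
Y(L, I) = -L/7
(Y(v, -81) + j(164))*(-22519 + f(-2)) = (-1/7*(-59) + 94)*(-22519 - 2) = (59/7 + 94)*(-22521) = (717/7)*(-22521) = -16147557/7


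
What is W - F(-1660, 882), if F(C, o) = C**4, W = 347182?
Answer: -7593331012818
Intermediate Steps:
W - F(-1660, 882) = 347182 - 1*(-1660)**4 = 347182 - 1*7593331360000 = 347182 - 7593331360000 = -7593331012818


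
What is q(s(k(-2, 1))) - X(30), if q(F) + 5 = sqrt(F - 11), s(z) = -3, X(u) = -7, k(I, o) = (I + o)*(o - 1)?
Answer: 2 + I*sqrt(14) ≈ 2.0 + 3.7417*I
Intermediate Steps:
k(I, o) = (-1 + o)*(I + o) (k(I, o) = (I + o)*(-1 + o) = (-1 + o)*(I + o))
q(F) = -5 + sqrt(-11 + F) (q(F) = -5 + sqrt(F - 11) = -5 + sqrt(-11 + F))
q(s(k(-2, 1))) - X(30) = (-5 + sqrt(-11 - 3)) - 1*(-7) = (-5 + sqrt(-14)) + 7 = (-5 + I*sqrt(14)) + 7 = 2 + I*sqrt(14)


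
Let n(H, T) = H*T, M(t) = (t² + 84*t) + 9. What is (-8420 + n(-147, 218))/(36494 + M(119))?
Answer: -20233/30330 ≈ -0.66710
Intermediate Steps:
M(t) = 9 + t² + 84*t
(-8420 + n(-147, 218))/(36494 + M(119)) = (-8420 - 147*218)/(36494 + (9 + 119² + 84*119)) = (-8420 - 32046)/(36494 + (9 + 14161 + 9996)) = -40466/(36494 + 24166) = -40466/60660 = -40466*1/60660 = -20233/30330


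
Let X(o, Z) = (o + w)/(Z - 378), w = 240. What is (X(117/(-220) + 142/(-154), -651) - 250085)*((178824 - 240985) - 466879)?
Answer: 10482929278670372/79233 ≈ 1.3231e+11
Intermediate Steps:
X(o, Z) = (240 + o)/(-378 + Z) (X(o, Z) = (o + 240)/(Z - 378) = (240 + o)/(-378 + Z))
(X(117/(-220) + 142/(-154), -651) - 250085)*((178824 - 240985) - 466879) = ((240 + (117/(-220) + 142/(-154)))/(-378 - 651) - 250085)*((178824 - 240985) - 466879) = ((240 + (117*(-1/220) + 142*(-1/154)))/(-1029) - 250085)*(-62161 - 466879) = (-(240 + (-117/220 - 71/77))/1029 - 250085)*(-529040) = (-(240 - 2239/1540)/1029 - 250085)*(-529040) = (-1/1029*367361/1540 - 250085)*(-529040) = (-367361/1584660 - 250085)*(-529040) = -396300063461/1584660*(-529040) = 10482929278670372/79233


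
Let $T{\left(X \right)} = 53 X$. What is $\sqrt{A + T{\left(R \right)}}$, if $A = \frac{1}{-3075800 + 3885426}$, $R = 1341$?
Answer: $\frac{\sqrt{46587943532976574}}{809626} \approx 266.6$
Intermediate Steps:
$A = \frac{1}{809626} \approx 1.2351 \cdot 10^{-6}$
$\sqrt{A + T{\left(R \right)}} = \sqrt{\frac{1}{809626} + 53 \cdot 1341} = \sqrt{\frac{1}{809626} + 71073} = \sqrt{\frac{57542548699}{809626}} = \frac{\sqrt{46587943532976574}}{809626}$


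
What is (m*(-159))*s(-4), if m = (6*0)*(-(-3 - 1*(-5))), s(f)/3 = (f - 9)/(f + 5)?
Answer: 0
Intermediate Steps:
s(f) = 3*(-9 + f)/(5 + f) (s(f) = 3*((f - 9)/(f + 5)) = 3*((-9 + f)/(5 + f)) = 3*(-9 + f)/(5 + f))
m = 0 (m = 0*(-(-3 + 5)) = 0*(-1*2) = 0*(-2) = 0)
(m*(-159))*s(-4) = (0*(-159))*(3*(-9 - 4)/(5 - 4)) = 0*(3*(-13)/1) = 0*(3*1*(-13)) = 0*(-39) = 0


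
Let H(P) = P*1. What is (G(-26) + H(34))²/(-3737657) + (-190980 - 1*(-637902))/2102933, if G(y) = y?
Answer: 34087888858/160409025469 ≈ 0.21251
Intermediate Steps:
H(P) = P
(G(-26) + H(34))²/(-3737657) + (-190980 - 1*(-637902))/2102933 = (-26 + 34)²/(-3737657) + (-190980 - 1*(-637902))/2102933 = 8²*(-1/3737657) + (-190980 + 637902)*(1/2102933) = 64*(-1/3737657) + 446922*(1/2102933) = -64/3737657 + 63846/300419 = 34087888858/160409025469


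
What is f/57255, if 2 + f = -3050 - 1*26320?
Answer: -29372/57255 ≈ -0.51300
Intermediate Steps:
f = -29372 (f = -2 + (-3050 - 1*26320) = -2 + (-3050 - 26320) = -2 - 29370 = -29372)
f/57255 = -29372/57255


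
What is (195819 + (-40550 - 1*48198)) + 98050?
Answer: 205121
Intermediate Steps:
(195819 + (-40550 - 1*48198)) + 98050 = (195819 + (-40550 - 48198)) + 98050 = (195819 - 88748) + 98050 = 107071 + 98050 = 205121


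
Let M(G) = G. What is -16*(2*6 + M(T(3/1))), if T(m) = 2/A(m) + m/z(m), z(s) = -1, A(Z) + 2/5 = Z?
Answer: -2032/13 ≈ -156.31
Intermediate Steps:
A(Z) = -⅖ + Z
T(m) = -m + 2/(-⅖ + m) (T(m) = 2/(-⅖ + m) + m/(-1) = 2/(-⅖ + m) + m*(-1) = 2/(-⅖ + m) - m = -m + 2/(-⅖ + m))
-16*(2*6 + M(T(3/1))) = -16*(2*6 + (10 - 3/1*(-2 + 5*(3/1)))/(-2 + 5*(3/1))) = -16*(12 + (10 - 3*1*(-2 + 5*(3*1)))/(-2 + 5*(3*1))) = -16*(12 + (10 - 1*3*(-2 + 5*3))/(-2 + 5*3)) = -16*(12 + (10 - 1*3*(-2 + 15))/(-2 + 15)) = -16*(12 + (10 - 1*3*13)/13) = -16*(12 + (10 - 39)/13) = -16*(12 + (1/13)*(-29)) = -16*(12 - 29/13) = -16*127/13 = -2032/13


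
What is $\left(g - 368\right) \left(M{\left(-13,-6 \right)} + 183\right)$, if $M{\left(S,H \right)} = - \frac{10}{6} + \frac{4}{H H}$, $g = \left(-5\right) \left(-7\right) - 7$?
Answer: $- \frac{555220}{9} \approx -61691.0$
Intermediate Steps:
$g = 28$ ($g = 35 - 7 = 28$)
$M{\left(S,H \right)} = - \frac{5}{3} + \frac{4}{H^{2}}$ ($M{\left(S,H \right)} = \left(-10\right) \frac{1}{6} + \frac{4}{H^{2}} = - \frac{5}{3} + \frac{4}{H^{2}}$)
$\left(g - 368\right) \left(M{\left(-13,-6 \right)} + 183\right) = \left(28 - 368\right) \left(\left(- \frac{5}{3} + \frac{4}{36}\right) + 183\right) = - 340 \left(\left(- \frac{5}{3} + 4 \cdot \frac{1}{36}\right) + 183\right) = - 340 \left(\left(- \frac{5}{3} + \frac{1}{9}\right) + 183\right) = - 340 \left(- \frac{14}{9} + 183\right) = \left(-340\right) \frac{1633}{9} = - \frac{555220}{9}$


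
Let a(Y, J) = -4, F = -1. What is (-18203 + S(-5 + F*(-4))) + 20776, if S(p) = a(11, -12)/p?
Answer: 2577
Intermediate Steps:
S(p) = -4/p
(-18203 + S(-5 + F*(-4))) + 20776 = (-18203 - 4/(-5 - 1*(-4))) + 20776 = (-18203 - 4/(-5 + 4)) + 20776 = (-18203 - 4/(-1)) + 20776 = (-18203 - 4*(-1)) + 20776 = (-18203 + 4) + 20776 = -18199 + 20776 = 2577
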